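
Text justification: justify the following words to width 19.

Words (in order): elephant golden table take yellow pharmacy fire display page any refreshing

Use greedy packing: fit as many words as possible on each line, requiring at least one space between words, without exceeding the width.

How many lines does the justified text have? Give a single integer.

Answer: 5

Derivation:
Line 1: ['elephant', 'golden'] (min_width=15, slack=4)
Line 2: ['table', 'take', 'yellow'] (min_width=17, slack=2)
Line 3: ['pharmacy', 'fire'] (min_width=13, slack=6)
Line 4: ['display', 'page', 'any'] (min_width=16, slack=3)
Line 5: ['refreshing'] (min_width=10, slack=9)
Total lines: 5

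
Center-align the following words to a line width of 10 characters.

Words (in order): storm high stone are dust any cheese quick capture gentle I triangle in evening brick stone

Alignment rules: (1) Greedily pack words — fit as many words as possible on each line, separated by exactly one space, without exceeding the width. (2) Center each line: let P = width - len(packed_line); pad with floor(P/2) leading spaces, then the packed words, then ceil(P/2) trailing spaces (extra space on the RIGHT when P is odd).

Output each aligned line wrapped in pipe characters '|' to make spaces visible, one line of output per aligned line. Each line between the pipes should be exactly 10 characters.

Answer: |storm high|
|stone are |
| dust any |
|  cheese  |
|  quick   |
| capture  |
| gentle I |
| triangle |
|in evening|
|  brick   |
|  stone   |

Derivation:
Line 1: ['storm', 'high'] (min_width=10, slack=0)
Line 2: ['stone', 'are'] (min_width=9, slack=1)
Line 3: ['dust', 'any'] (min_width=8, slack=2)
Line 4: ['cheese'] (min_width=6, slack=4)
Line 5: ['quick'] (min_width=5, slack=5)
Line 6: ['capture'] (min_width=7, slack=3)
Line 7: ['gentle', 'I'] (min_width=8, slack=2)
Line 8: ['triangle'] (min_width=8, slack=2)
Line 9: ['in', 'evening'] (min_width=10, slack=0)
Line 10: ['brick'] (min_width=5, slack=5)
Line 11: ['stone'] (min_width=5, slack=5)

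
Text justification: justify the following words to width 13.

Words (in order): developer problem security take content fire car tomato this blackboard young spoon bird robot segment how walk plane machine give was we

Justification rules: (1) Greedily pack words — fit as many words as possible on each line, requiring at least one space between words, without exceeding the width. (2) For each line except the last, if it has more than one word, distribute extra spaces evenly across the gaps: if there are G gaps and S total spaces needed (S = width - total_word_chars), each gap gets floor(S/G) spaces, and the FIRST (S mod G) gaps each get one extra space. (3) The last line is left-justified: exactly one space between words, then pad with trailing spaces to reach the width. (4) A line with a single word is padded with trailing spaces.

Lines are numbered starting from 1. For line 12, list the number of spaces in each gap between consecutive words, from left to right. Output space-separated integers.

Line 1: ['developer'] (min_width=9, slack=4)
Line 2: ['problem'] (min_width=7, slack=6)
Line 3: ['security', 'take'] (min_width=13, slack=0)
Line 4: ['content', 'fire'] (min_width=12, slack=1)
Line 5: ['car', 'tomato'] (min_width=10, slack=3)
Line 6: ['this'] (min_width=4, slack=9)
Line 7: ['blackboard'] (min_width=10, slack=3)
Line 8: ['young', 'spoon'] (min_width=11, slack=2)
Line 9: ['bird', 'robot'] (min_width=10, slack=3)
Line 10: ['segment', 'how'] (min_width=11, slack=2)
Line 11: ['walk', 'plane'] (min_width=10, slack=3)
Line 12: ['machine', 'give'] (min_width=12, slack=1)
Line 13: ['was', 'we'] (min_width=6, slack=7)

Answer: 2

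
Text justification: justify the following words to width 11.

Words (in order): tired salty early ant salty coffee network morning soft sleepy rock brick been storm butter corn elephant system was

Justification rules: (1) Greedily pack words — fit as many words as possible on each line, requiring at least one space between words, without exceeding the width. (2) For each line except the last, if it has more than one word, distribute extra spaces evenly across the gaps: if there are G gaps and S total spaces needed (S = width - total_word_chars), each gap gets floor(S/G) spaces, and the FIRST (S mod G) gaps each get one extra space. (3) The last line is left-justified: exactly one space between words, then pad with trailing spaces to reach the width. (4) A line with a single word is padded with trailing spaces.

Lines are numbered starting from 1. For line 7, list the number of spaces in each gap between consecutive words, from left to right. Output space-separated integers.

Line 1: ['tired', 'salty'] (min_width=11, slack=0)
Line 2: ['early', 'ant'] (min_width=9, slack=2)
Line 3: ['salty'] (min_width=5, slack=6)
Line 4: ['coffee'] (min_width=6, slack=5)
Line 5: ['network'] (min_width=7, slack=4)
Line 6: ['morning'] (min_width=7, slack=4)
Line 7: ['soft', 'sleepy'] (min_width=11, slack=0)
Line 8: ['rock', 'brick'] (min_width=10, slack=1)
Line 9: ['been', 'storm'] (min_width=10, slack=1)
Line 10: ['butter', 'corn'] (min_width=11, slack=0)
Line 11: ['elephant'] (min_width=8, slack=3)
Line 12: ['system', 'was'] (min_width=10, slack=1)

Answer: 1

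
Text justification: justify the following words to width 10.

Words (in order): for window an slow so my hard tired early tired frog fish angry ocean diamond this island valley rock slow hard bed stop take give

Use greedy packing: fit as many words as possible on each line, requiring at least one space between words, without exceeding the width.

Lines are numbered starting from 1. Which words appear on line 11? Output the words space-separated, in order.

Answer: island

Derivation:
Line 1: ['for', 'window'] (min_width=10, slack=0)
Line 2: ['an', 'slow', 'so'] (min_width=10, slack=0)
Line 3: ['my', 'hard'] (min_width=7, slack=3)
Line 4: ['tired'] (min_width=5, slack=5)
Line 5: ['early'] (min_width=5, slack=5)
Line 6: ['tired', 'frog'] (min_width=10, slack=0)
Line 7: ['fish', 'angry'] (min_width=10, slack=0)
Line 8: ['ocean'] (min_width=5, slack=5)
Line 9: ['diamond'] (min_width=7, slack=3)
Line 10: ['this'] (min_width=4, slack=6)
Line 11: ['island'] (min_width=6, slack=4)
Line 12: ['valley'] (min_width=6, slack=4)
Line 13: ['rock', 'slow'] (min_width=9, slack=1)
Line 14: ['hard', 'bed'] (min_width=8, slack=2)
Line 15: ['stop', 'take'] (min_width=9, slack=1)
Line 16: ['give'] (min_width=4, slack=6)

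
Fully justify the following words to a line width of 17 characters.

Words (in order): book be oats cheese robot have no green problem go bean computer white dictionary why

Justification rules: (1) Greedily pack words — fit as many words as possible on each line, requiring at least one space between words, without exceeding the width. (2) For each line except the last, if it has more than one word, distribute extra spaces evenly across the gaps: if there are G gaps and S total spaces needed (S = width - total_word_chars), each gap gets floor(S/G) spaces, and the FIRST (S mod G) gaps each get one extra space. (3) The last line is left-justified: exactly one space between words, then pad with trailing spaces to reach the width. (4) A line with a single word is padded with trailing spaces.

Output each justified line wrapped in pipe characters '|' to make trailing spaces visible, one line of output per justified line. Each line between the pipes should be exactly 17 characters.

Line 1: ['book', 'be', 'oats'] (min_width=12, slack=5)
Line 2: ['cheese', 'robot', 'have'] (min_width=17, slack=0)
Line 3: ['no', 'green', 'problem'] (min_width=16, slack=1)
Line 4: ['go', 'bean', 'computer'] (min_width=16, slack=1)
Line 5: ['white', 'dictionary'] (min_width=16, slack=1)
Line 6: ['why'] (min_width=3, slack=14)

Answer: |book    be   oats|
|cheese robot have|
|no  green problem|
|go  bean computer|
|white  dictionary|
|why              |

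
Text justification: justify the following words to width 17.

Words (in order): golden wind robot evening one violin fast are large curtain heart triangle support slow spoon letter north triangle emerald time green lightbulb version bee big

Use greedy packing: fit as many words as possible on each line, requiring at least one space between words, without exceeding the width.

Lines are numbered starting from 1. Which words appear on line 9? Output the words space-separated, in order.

Line 1: ['golden', 'wind', 'robot'] (min_width=17, slack=0)
Line 2: ['evening', 'one'] (min_width=11, slack=6)
Line 3: ['violin', 'fast', 'are'] (min_width=15, slack=2)
Line 4: ['large', 'curtain'] (min_width=13, slack=4)
Line 5: ['heart', 'triangle'] (min_width=14, slack=3)
Line 6: ['support', 'slow'] (min_width=12, slack=5)
Line 7: ['spoon', 'letter'] (min_width=12, slack=5)
Line 8: ['north', 'triangle'] (min_width=14, slack=3)
Line 9: ['emerald', 'time'] (min_width=12, slack=5)
Line 10: ['green', 'lightbulb'] (min_width=15, slack=2)
Line 11: ['version', 'bee', 'big'] (min_width=15, slack=2)

Answer: emerald time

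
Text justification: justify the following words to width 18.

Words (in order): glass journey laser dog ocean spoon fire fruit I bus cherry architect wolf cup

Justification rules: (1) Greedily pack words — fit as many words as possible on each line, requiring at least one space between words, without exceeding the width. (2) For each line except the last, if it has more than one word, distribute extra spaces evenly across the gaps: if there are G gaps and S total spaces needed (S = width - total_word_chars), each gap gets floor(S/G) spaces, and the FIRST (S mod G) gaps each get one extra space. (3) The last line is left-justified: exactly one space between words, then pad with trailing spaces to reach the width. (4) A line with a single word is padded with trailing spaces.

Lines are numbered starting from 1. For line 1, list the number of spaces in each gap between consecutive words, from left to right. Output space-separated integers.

Line 1: ['glass', 'journey'] (min_width=13, slack=5)
Line 2: ['laser', 'dog', 'ocean'] (min_width=15, slack=3)
Line 3: ['spoon', 'fire', 'fruit', 'I'] (min_width=18, slack=0)
Line 4: ['bus', 'cherry'] (min_width=10, slack=8)
Line 5: ['architect', 'wolf', 'cup'] (min_width=18, slack=0)

Answer: 6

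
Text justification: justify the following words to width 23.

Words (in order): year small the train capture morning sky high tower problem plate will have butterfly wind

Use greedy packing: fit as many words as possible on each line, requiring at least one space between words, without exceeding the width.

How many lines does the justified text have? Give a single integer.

Line 1: ['year', 'small', 'the', 'train'] (min_width=20, slack=3)
Line 2: ['capture', 'morning', 'sky'] (min_width=19, slack=4)
Line 3: ['high', 'tower', 'problem'] (min_width=18, slack=5)
Line 4: ['plate', 'will', 'have'] (min_width=15, slack=8)
Line 5: ['butterfly', 'wind'] (min_width=14, slack=9)
Total lines: 5

Answer: 5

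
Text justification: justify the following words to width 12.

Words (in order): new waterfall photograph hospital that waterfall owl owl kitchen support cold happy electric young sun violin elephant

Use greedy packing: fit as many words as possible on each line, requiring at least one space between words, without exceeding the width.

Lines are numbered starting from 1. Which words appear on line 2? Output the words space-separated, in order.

Answer: waterfall

Derivation:
Line 1: ['new'] (min_width=3, slack=9)
Line 2: ['waterfall'] (min_width=9, slack=3)
Line 3: ['photograph'] (min_width=10, slack=2)
Line 4: ['hospital'] (min_width=8, slack=4)
Line 5: ['that'] (min_width=4, slack=8)
Line 6: ['waterfall'] (min_width=9, slack=3)
Line 7: ['owl', 'owl'] (min_width=7, slack=5)
Line 8: ['kitchen'] (min_width=7, slack=5)
Line 9: ['support', 'cold'] (min_width=12, slack=0)
Line 10: ['happy'] (min_width=5, slack=7)
Line 11: ['electric'] (min_width=8, slack=4)
Line 12: ['young', 'sun'] (min_width=9, slack=3)
Line 13: ['violin'] (min_width=6, slack=6)
Line 14: ['elephant'] (min_width=8, slack=4)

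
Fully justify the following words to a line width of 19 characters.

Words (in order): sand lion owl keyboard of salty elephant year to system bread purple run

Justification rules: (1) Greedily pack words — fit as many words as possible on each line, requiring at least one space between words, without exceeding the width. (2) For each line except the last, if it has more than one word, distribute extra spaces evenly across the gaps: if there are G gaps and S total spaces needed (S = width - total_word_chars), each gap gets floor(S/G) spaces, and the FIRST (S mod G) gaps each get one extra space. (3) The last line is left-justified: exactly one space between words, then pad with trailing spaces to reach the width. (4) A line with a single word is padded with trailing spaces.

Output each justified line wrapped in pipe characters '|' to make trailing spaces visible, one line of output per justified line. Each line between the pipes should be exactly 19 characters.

Line 1: ['sand', 'lion', 'owl'] (min_width=13, slack=6)
Line 2: ['keyboard', 'of', 'salty'] (min_width=17, slack=2)
Line 3: ['elephant', 'year', 'to'] (min_width=16, slack=3)
Line 4: ['system', 'bread', 'purple'] (min_width=19, slack=0)
Line 5: ['run'] (min_width=3, slack=16)

Answer: |sand    lion    owl|
|keyboard  of  salty|
|elephant   year  to|
|system bread purple|
|run                |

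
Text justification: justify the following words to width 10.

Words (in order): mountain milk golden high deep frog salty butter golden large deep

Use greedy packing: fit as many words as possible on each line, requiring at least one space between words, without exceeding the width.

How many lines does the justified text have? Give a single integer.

Line 1: ['mountain'] (min_width=8, slack=2)
Line 2: ['milk'] (min_width=4, slack=6)
Line 3: ['golden'] (min_width=6, slack=4)
Line 4: ['high', 'deep'] (min_width=9, slack=1)
Line 5: ['frog', 'salty'] (min_width=10, slack=0)
Line 6: ['butter'] (min_width=6, slack=4)
Line 7: ['golden'] (min_width=6, slack=4)
Line 8: ['large', 'deep'] (min_width=10, slack=0)
Total lines: 8

Answer: 8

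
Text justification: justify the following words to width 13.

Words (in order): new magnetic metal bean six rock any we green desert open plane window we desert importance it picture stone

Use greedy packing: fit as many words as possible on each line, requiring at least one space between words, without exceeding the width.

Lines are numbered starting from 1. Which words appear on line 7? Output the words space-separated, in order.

Answer: we desert

Derivation:
Line 1: ['new', 'magnetic'] (min_width=12, slack=1)
Line 2: ['metal', 'bean'] (min_width=10, slack=3)
Line 3: ['six', 'rock', 'any'] (min_width=12, slack=1)
Line 4: ['we', 'green'] (min_width=8, slack=5)
Line 5: ['desert', 'open'] (min_width=11, slack=2)
Line 6: ['plane', 'window'] (min_width=12, slack=1)
Line 7: ['we', 'desert'] (min_width=9, slack=4)
Line 8: ['importance', 'it'] (min_width=13, slack=0)
Line 9: ['picture', 'stone'] (min_width=13, slack=0)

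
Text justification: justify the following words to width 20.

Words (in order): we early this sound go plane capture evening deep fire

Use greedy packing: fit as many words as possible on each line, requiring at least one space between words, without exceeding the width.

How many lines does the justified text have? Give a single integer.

Line 1: ['we', 'early', 'this', 'sound'] (min_width=19, slack=1)
Line 2: ['go', 'plane', 'capture'] (min_width=16, slack=4)
Line 3: ['evening', 'deep', 'fire'] (min_width=17, slack=3)
Total lines: 3

Answer: 3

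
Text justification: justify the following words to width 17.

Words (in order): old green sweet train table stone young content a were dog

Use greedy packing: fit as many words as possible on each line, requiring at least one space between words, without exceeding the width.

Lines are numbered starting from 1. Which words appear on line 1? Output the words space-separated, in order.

Line 1: ['old', 'green', 'sweet'] (min_width=15, slack=2)
Line 2: ['train', 'table', 'stone'] (min_width=17, slack=0)
Line 3: ['young', 'content', 'a'] (min_width=15, slack=2)
Line 4: ['were', 'dog'] (min_width=8, slack=9)

Answer: old green sweet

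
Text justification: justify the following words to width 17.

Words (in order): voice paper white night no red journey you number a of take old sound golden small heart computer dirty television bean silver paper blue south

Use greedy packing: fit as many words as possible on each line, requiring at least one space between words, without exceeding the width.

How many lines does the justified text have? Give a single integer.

Answer: 10

Derivation:
Line 1: ['voice', 'paper', 'white'] (min_width=17, slack=0)
Line 2: ['night', 'no', 'red'] (min_width=12, slack=5)
Line 3: ['journey', 'you'] (min_width=11, slack=6)
Line 4: ['number', 'a', 'of', 'take'] (min_width=16, slack=1)
Line 5: ['old', 'sound', 'golden'] (min_width=16, slack=1)
Line 6: ['small', 'heart'] (min_width=11, slack=6)
Line 7: ['computer', 'dirty'] (min_width=14, slack=3)
Line 8: ['television', 'bean'] (min_width=15, slack=2)
Line 9: ['silver', 'paper', 'blue'] (min_width=17, slack=0)
Line 10: ['south'] (min_width=5, slack=12)
Total lines: 10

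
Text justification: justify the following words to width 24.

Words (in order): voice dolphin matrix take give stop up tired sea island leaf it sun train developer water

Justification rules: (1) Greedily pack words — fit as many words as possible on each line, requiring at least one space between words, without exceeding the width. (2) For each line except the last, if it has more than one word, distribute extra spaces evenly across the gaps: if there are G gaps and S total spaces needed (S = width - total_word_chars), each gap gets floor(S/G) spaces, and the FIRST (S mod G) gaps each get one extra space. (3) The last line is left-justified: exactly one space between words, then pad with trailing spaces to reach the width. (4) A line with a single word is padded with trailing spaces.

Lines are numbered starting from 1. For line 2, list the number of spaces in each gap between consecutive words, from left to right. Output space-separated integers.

Answer: 2 1 1 1

Derivation:
Line 1: ['voice', 'dolphin', 'matrix'] (min_width=20, slack=4)
Line 2: ['take', 'give', 'stop', 'up', 'tired'] (min_width=23, slack=1)
Line 3: ['sea', 'island', 'leaf', 'it', 'sun'] (min_width=22, slack=2)
Line 4: ['train', 'developer', 'water'] (min_width=21, slack=3)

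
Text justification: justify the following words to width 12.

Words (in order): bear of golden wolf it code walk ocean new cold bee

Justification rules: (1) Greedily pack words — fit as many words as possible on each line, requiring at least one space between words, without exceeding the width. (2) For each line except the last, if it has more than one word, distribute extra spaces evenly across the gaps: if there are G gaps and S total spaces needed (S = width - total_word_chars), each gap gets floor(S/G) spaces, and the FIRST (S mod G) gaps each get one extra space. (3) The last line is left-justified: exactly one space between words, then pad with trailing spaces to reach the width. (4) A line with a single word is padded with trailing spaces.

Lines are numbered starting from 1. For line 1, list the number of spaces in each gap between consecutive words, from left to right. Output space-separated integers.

Line 1: ['bear', 'of'] (min_width=7, slack=5)
Line 2: ['golden', 'wolf'] (min_width=11, slack=1)
Line 3: ['it', 'code', 'walk'] (min_width=12, slack=0)
Line 4: ['ocean', 'new'] (min_width=9, slack=3)
Line 5: ['cold', 'bee'] (min_width=8, slack=4)

Answer: 6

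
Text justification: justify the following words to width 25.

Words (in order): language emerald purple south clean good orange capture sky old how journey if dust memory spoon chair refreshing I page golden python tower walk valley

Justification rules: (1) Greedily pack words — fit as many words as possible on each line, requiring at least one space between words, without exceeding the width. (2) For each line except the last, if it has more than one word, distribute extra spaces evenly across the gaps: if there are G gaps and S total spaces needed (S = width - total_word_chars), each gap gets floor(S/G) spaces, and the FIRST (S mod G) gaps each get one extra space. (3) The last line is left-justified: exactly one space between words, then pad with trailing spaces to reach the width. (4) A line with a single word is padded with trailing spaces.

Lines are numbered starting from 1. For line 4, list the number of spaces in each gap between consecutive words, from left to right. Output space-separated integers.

Answer: 2 2 2

Derivation:
Line 1: ['language', 'emerald', 'purple'] (min_width=23, slack=2)
Line 2: ['south', 'clean', 'good', 'orange'] (min_width=23, slack=2)
Line 3: ['capture', 'sky', 'old', 'how'] (min_width=19, slack=6)
Line 4: ['journey', 'if', 'dust', 'memory'] (min_width=22, slack=3)
Line 5: ['spoon', 'chair', 'refreshing', 'I'] (min_width=24, slack=1)
Line 6: ['page', 'golden', 'python', 'tower'] (min_width=24, slack=1)
Line 7: ['walk', 'valley'] (min_width=11, slack=14)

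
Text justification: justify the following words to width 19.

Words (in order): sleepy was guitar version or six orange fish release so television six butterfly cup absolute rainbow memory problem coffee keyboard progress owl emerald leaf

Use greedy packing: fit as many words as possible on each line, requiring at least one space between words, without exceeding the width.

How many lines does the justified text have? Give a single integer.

Line 1: ['sleepy', 'was', 'guitar'] (min_width=17, slack=2)
Line 2: ['version', 'or', 'six'] (min_width=14, slack=5)
Line 3: ['orange', 'fish', 'release'] (min_width=19, slack=0)
Line 4: ['so', 'television', 'six'] (min_width=17, slack=2)
Line 5: ['butterfly', 'cup'] (min_width=13, slack=6)
Line 6: ['absolute', 'rainbow'] (min_width=16, slack=3)
Line 7: ['memory', 'problem'] (min_width=14, slack=5)
Line 8: ['coffee', 'keyboard'] (min_width=15, slack=4)
Line 9: ['progress', 'owl'] (min_width=12, slack=7)
Line 10: ['emerald', 'leaf'] (min_width=12, slack=7)
Total lines: 10

Answer: 10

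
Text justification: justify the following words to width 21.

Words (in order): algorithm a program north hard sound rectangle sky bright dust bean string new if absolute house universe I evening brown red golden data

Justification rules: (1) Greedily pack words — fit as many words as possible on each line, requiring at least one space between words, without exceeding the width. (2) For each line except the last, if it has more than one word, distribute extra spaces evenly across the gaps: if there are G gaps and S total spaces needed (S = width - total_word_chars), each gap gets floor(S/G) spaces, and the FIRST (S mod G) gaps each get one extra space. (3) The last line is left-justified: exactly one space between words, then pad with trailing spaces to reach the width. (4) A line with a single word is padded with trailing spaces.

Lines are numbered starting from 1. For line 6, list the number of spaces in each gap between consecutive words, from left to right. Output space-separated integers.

Answer: 3 2

Derivation:
Line 1: ['algorithm', 'a', 'program'] (min_width=19, slack=2)
Line 2: ['north', 'hard', 'sound'] (min_width=16, slack=5)
Line 3: ['rectangle', 'sky', 'bright'] (min_width=20, slack=1)
Line 4: ['dust', 'bean', 'string', 'new'] (min_width=20, slack=1)
Line 5: ['if', 'absolute', 'house'] (min_width=17, slack=4)
Line 6: ['universe', 'I', 'evening'] (min_width=18, slack=3)
Line 7: ['brown', 'red', 'golden', 'data'] (min_width=21, slack=0)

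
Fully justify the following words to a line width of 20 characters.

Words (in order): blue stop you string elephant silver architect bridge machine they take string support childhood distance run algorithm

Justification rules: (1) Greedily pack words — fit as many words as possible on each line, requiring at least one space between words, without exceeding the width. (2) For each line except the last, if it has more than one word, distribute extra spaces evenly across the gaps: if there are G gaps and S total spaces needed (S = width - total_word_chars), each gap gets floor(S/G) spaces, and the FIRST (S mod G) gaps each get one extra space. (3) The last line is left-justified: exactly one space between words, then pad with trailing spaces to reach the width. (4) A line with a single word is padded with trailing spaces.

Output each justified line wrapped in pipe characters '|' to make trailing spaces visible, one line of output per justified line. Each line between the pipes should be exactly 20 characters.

Answer: |blue stop you string|
|elephant      silver|
|architect     bridge|
|machine   they  take|
|string       support|
|childhood   distance|
|run algorithm       |

Derivation:
Line 1: ['blue', 'stop', 'you', 'string'] (min_width=20, slack=0)
Line 2: ['elephant', 'silver'] (min_width=15, slack=5)
Line 3: ['architect', 'bridge'] (min_width=16, slack=4)
Line 4: ['machine', 'they', 'take'] (min_width=17, slack=3)
Line 5: ['string', 'support'] (min_width=14, slack=6)
Line 6: ['childhood', 'distance'] (min_width=18, slack=2)
Line 7: ['run', 'algorithm'] (min_width=13, slack=7)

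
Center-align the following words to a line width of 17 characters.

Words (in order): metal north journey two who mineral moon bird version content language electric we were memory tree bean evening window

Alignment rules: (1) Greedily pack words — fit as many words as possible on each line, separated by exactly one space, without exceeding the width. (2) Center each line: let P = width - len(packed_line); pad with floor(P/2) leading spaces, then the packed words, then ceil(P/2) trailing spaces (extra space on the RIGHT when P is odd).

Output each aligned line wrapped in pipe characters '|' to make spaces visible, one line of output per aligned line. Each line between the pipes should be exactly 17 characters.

Answer: |   metal north   |
| journey two who |
|mineral moon bird|
| version content |
|language electric|
| we were memory  |
|tree bean evening|
|     window      |

Derivation:
Line 1: ['metal', 'north'] (min_width=11, slack=6)
Line 2: ['journey', 'two', 'who'] (min_width=15, slack=2)
Line 3: ['mineral', 'moon', 'bird'] (min_width=17, slack=0)
Line 4: ['version', 'content'] (min_width=15, slack=2)
Line 5: ['language', 'electric'] (min_width=17, slack=0)
Line 6: ['we', 'were', 'memory'] (min_width=14, slack=3)
Line 7: ['tree', 'bean', 'evening'] (min_width=17, slack=0)
Line 8: ['window'] (min_width=6, slack=11)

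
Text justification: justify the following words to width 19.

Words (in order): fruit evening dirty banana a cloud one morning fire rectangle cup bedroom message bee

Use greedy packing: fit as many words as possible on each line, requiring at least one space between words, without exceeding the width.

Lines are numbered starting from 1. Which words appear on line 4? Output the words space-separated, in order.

Answer: rectangle cup

Derivation:
Line 1: ['fruit', 'evening', 'dirty'] (min_width=19, slack=0)
Line 2: ['banana', 'a', 'cloud', 'one'] (min_width=18, slack=1)
Line 3: ['morning', 'fire'] (min_width=12, slack=7)
Line 4: ['rectangle', 'cup'] (min_width=13, slack=6)
Line 5: ['bedroom', 'message', 'bee'] (min_width=19, slack=0)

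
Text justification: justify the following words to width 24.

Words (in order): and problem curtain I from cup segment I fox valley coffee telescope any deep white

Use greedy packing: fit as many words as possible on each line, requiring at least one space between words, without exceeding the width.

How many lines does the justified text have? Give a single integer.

Answer: 4

Derivation:
Line 1: ['and', 'problem', 'curtain', 'I'] (min_width=21, slack=3)
Line 2: ['from', 'cup', 'segment', 'I', 'fox'] (min_width=22, slack=2)
Line 3: ['valley', 'coffee', 'telescope'] (min_width=23, slack=1)
Line 4: ['any', 'deep', 'white'] (min_width=14, slack=10)
Total lines: 4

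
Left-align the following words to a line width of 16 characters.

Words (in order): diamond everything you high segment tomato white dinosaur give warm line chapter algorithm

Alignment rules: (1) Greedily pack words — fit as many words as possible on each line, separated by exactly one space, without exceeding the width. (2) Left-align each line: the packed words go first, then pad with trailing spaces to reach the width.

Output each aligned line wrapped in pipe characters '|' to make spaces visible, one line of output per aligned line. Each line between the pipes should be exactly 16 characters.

Line 1: ['diamond'] (min_width=7, slack=9)
Line 2: ['everything', 'you'] (min_width=14, slack=2)
Line 3: ['high', 'segment'] (min_width=12, slack=4)
Line 4: ['tomato', 'white'] (min_width=12, slack=4)
Line 5: ['dinosaur', 'give'] (min_width=13, slack=3)
Line 6: ['warm', 'line'] (min_width=9, slack=7)
Line 7: ['chapter'] (min_width=7, slack=9)
Line 8: ['algorithm'] (min_width=9, slack=7)

Answer: |diamond         |
|everything you  |
|high segment    |
|tomato white    |
|dinosaur give   |
|warm line       |
|chapter         |
|algorithm       |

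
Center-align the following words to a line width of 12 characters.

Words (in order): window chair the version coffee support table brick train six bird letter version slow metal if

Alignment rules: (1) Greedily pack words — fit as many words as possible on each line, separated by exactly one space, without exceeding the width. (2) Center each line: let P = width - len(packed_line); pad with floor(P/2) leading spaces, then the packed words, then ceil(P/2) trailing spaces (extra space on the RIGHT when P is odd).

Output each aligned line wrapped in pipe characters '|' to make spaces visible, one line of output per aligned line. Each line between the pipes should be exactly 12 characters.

Answer: |window chair|
|the version |
|   coffee   |
|  support   |
|table brick |
| train six  |
|bird letter |
|version slow|
|  metal if  |

Derivation:
Line 1: ['window', 'chair'] (min_width=12, slack=0)
Line 2: ['the', 'version'] (min_width=11, slack=1)
Line 3: ['coffee'] (min_width=6, slack=6)
Line 4: ['support'] (min_width=7, slack=5)
Line 5: ['table', 'brick'] (min_width=11, slack=1)
Line 6: ['train', 'six'] (min_width=9, slack=3)
Line 7: ['bird', 'letter'] (min_width=11, slack=1)
Line 8: ['version', 'slow'] (min_width=12, slack=0)
Line 9: ['metal', 'if'] (min_width=8, slack=4)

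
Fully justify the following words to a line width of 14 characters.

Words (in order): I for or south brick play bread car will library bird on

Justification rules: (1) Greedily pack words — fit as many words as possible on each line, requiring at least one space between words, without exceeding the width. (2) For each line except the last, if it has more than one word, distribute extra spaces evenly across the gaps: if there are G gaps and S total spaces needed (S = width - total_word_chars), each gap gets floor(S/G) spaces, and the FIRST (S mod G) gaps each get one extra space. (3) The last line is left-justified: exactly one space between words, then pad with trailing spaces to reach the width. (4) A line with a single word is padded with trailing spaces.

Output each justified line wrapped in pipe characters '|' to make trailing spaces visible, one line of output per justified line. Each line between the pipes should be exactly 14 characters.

Line 1: ['I', 'for', 'or', 'south'] (min_width=14, slack=0)
Line 2: ['brick', 'play'] (min_width=10, slack=4)
Line 3: ['bread', 'car', 'will'] (min_width=14, slack=0)
Line 4: ['library', 'bird'] (min_width=12, slack=2)
Line 5: ['on'] (min_width=2, slack=12)

Answer: |I for or south|
|brick     play|
|bread car will|
|library   bird|
|on            |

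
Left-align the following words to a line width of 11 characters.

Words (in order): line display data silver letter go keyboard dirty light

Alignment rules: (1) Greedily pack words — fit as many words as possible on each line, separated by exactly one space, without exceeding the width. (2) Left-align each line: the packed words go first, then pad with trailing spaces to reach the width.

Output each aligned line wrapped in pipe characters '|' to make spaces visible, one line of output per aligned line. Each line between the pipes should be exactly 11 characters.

Answer: |line       |
|display    |
|data silver|
|letter go  |
|keyboard   |
|dirty light|

Derivation:
Line 1: ['line'] (min_width=4, slack=7)
Line 2: ['display'] (min_width=7, slack=4)
Line 3: ['data', 'silver'] (min_width=11, slack=0)
Line 4: ['letter', 'go'] (min_width=9, slack=2)
Line 5: ['keyboard'] (min_width=8, slack=3)
Line 6: ['dirty', 'light'] (min_width=11, slack=0)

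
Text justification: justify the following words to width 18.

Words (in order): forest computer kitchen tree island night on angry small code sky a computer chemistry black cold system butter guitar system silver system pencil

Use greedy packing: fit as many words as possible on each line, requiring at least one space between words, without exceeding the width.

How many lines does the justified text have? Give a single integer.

Answer: 10

Derivation:
Line 1: ['forest', 'computer'] (min_width=15, slack=3)
Line 2: ['kitchen', 'tree'] (min_width=12, slack=6)
Line 3: ['island', 'night', 'on'] (min_width=15, slack=3)
Line 4: ['angry', 'small', 'code'] (min_width=16, slack=2)
Line 5: ['sky', 'a', 'computer'] (min_width=14, slack=4)
Line 6: ['chemistry', 'black'] (min_width=15, slack=3)
Line 7: ['cold', 'system', 'butter'] (min_width=18, slack=0)
Line 8: ['guitar', 'system'] (min_width=13, slack=5)
Line 9: ['silver', 'system'] (min_width=13, slack=5)
Line 10: ['pencil'] (min_width=6, slack=12)
Total lines: 10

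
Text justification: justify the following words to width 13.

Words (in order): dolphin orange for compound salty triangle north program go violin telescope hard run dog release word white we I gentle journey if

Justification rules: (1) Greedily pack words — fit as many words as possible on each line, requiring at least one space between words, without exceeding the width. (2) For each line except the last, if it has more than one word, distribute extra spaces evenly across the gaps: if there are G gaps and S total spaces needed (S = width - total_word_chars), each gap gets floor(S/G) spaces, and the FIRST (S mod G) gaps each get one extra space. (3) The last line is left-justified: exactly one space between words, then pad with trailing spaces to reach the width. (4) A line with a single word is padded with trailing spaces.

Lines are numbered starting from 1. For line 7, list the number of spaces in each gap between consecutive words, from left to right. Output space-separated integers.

Line 1: ['dolphin'] (min_width=7, slack=6)
Line 2: ['orange', 'for'] (min_width=10, slack=3)
Line 3: ['compound'] (min_width=8, slack=5)
Line 4: ['salty'] (min_width=5, slack=8)
Line 5: ['triangle'] (min_width=8, slack=5)
Line 6: ['north', 'program'] (min_width=13, slack=0)
Line 7: ['go', 'violin'] (min_width=9, slack=4)
Line 8: ['telescope'] (min_width=9, slack=4)
Line 9: ['hard', 'run', 'dog'] (min_width=12, slack=1)
Line 10: ['release', 'word'] (min_width=12, slack=1)
Line 11: ['white', 'we', 'I'] (min_width=10, slack=3)
Line 12: ['gentle'] (min_width=6, slack=7)
Line 13: ['journey', 'if'] (min_width=10, slack=3)

Answer: 5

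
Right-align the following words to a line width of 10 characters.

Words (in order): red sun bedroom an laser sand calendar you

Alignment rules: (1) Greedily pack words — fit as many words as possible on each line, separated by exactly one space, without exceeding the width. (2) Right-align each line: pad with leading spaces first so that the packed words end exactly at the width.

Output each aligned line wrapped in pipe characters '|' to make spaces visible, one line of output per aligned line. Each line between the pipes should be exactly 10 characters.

Line 1: ['red', 'sun'] (min_width=7, slack=3)
Line 2: ['bedroom', 'an'] (min_width=10, slack=0)
Line 3: ['laser', 'sand'] (min_width=10, slack=0)
Line 4: ['calendar'] (min_width=8, slack=2)
Line 5: ['you'] (min_width=3, slack=7)

Answer: |   red sun|
|bedroom an|
|laser sand|
|  calendar|
|       you|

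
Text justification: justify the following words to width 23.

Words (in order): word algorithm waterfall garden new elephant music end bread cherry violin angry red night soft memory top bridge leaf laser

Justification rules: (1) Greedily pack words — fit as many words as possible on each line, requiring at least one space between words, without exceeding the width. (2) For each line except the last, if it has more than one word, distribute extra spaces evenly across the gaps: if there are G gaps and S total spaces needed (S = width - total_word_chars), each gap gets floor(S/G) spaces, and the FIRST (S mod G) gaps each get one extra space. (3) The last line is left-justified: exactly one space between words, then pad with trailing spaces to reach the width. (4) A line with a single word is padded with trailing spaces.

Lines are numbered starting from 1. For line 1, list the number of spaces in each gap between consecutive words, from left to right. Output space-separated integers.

Answer: 10

Derivation:
Line 1: ['word', 'algorithm'] (min_width=14, slack=9)
Line 2: ['waterfall', 'garden', 'new'] (min_width=20, slack=3)
Line 3: ['elephant', 'music', 'end'] (min_width=18, slack=5)
Line 4: ['bread', 'cherry', 'violin'] (min_width=19, slack=4)
Line 5: ['angry', 'red', 'night', 'soft'] (min_width=20, slack=3)
Line 6: ['memory', 'top', 'bridge', 'leaf'] (min_width=22, slack=1)
Line 7: ['laser'] (min_width=5, slack=18)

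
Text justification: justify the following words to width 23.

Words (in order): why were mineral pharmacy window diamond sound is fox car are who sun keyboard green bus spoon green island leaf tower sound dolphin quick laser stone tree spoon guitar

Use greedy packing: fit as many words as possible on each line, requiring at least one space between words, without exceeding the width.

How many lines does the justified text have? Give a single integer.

Line 1: ['why', 'were', 'mineral'] (min_width=16, slack=7)
Line 2: ['pharmacy', 'window', 'diamond'] (min_width=23, slack=0)
Line 3: ['sound', 'is', 'fox', 'car', 'are'] (min_width=20, slack=3)
Line 4: ['who', 'sun', 'keyboard', 'green'] (min_width=22, slack=1)
Line 5: ['bus', 'spoon', 'green', 'island'] (min_width=22, slack=1)
Line 6: ['leaf', 'tower', 'sound'] (min_width=16, slack=7)
Line 7: ['dolphin', 'quick', 'laser'] (min_width=19, slack=4)
Line 8: ['stone', 'tree', 'spoon', 'guitar'] (min_width=23, slack=0)
Total lines: 8

Answer: 8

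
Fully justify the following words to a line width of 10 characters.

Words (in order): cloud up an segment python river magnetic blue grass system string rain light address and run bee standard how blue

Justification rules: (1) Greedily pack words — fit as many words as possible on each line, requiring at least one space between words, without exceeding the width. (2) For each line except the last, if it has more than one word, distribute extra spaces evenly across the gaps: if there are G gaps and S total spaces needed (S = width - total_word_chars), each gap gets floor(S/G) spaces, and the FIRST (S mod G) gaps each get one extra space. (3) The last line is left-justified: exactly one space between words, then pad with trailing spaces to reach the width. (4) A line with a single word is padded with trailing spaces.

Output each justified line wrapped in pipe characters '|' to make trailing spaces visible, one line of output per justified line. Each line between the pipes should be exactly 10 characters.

Line 1: ['cloud', 'up'] (min_width=8, slack=2)
Line 2: ['an', 'segment'] (min_width=10, slack=0)
Line 3: ['python'] (min_width=6, slack=4)
Line 4: ['river'] (min_width=5, slack=5)
Line 5: ['magnetic'] (min_width=8, slack=2)
Line 6: ['blue', 'grass'] (min_width=10, slack=0)
Line 7: ['system'] (min_width=6, slack=4)
Line 8: ['string'] (min_width=6, slack=4)
Line 9: ['rain', 'light'] (min_width=10, slack=0)
Line 10: ['address'] (min_width=7, slack=3)
Line 11: ['and', 'run'] (min_width=7, slack=3)
Line 12: ['bee'] (min_width=3, slack=7)
Line 13: ['standard'] (min_width=8, slack=2)
Line 14: ['how', 'blue'] (min_width=8, slack=2)

Answer: |cloud   up|
|an segment|
|python    |
|river     |
|magnetic  |
|blue grass|
|system    |
|string    |
|rain light|
|address   |
|and    run|
|bee       |
|standard  |
|how blue  |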